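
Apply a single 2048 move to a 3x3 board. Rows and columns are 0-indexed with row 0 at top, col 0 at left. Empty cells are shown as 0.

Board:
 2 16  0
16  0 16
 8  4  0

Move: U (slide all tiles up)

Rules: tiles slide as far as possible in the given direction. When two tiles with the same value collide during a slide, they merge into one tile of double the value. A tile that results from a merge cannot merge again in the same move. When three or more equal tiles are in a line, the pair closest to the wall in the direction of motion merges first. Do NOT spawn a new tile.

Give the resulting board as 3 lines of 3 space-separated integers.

Answer:  2 16 16
16  4  0
 8  0  0

Derivation:
Slide up:
col 0: [2, 16, 8] -> [2, 16, 8]
col 1: [16, 0, 4] -> [16, 4, 0]
col 2: [0, 16, 0] -> [16, 0, 0]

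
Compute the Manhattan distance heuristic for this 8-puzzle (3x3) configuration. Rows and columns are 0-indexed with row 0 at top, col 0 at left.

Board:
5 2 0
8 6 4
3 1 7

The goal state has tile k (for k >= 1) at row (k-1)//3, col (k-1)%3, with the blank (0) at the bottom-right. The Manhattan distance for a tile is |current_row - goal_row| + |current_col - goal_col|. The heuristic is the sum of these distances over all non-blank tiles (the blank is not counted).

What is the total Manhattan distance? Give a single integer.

Answer: 16

Derivation:
Tile 5: at (0,0), goal (1,1), distance |0-1|+|0-1| = 2
Tile 2: at (0,1), goal (0,1), distance |0-0|+|1-1| = 0
Tile 8: at (1,0), goal (2,1), distance |1-2|+|0-1| = 2
Tile 6: at (1,1), goal (1,2), distance |1-1|+|1-2| = 1
Tile 4: at (1,2), goal (1,0), distance |1-1|+|2-0| = 2
Tile 3: at (2,0), goal (0,2), distance |2-0|+|0-2| = 4
Tile 1: at (2,1), goal (0,0), distance |2-0|+|1-0| = 3
Tile 7: at (2,2), goal (2,0), distance |2-2|+|2-0| = 2
Sum: 2 + 0 + 2 + 1 + 2 + 4 + 3 + 2 = 16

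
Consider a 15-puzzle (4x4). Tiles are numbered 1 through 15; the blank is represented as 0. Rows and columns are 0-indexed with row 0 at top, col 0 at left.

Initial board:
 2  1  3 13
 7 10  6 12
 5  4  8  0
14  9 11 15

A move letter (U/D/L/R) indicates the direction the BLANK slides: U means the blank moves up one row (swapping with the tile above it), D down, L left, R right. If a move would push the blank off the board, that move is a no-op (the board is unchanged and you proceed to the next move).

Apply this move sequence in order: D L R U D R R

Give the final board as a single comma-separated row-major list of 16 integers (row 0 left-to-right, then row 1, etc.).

After move 1 (D):
 2  1  3 13
 7 10  6 12
 5  4  8 15
14  9 11  0

After move 2 (L):
 2  1  3 13
 7 10  6 12
 5  4  8 15
14  9  0 11

After move 3 (R):
 2  1  3 13
 7 10  6 12
 5  4  8 15
14  9 11  0

After move 4 (U):
 2  1  3 13
 7 10  6 12
 5  4  8  0
14  9 11 15

After move 5 (D):
 2  1  3 13
 7 10  6 12
 5  4  8 15
14  9 11  0

After move 6 (R):
 2  1  3 13
 7 10  6 12
 5  4  8 15
14  9 11  0

After move 7 (R):
 2  1  3 13
 7 10  6 12
 5  4  8 15
14  9 11  0

Answer: 2, 1, 3, 13, 7, 10, 6, 12, 5, 4, 8, 15, 14, 9, 11, 0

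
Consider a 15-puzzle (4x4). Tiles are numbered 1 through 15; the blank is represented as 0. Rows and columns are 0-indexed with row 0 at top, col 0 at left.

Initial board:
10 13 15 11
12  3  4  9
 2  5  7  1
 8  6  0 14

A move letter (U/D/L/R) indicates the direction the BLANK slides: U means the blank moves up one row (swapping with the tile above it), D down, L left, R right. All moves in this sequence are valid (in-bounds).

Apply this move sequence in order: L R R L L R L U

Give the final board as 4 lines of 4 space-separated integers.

After move 1 (L):
10 13 15 11
12  3  4  9
 2  5  7  1
 8  0  6 14

After move 2 (R):
10 13 15 11
12  3  4  9
 2  5  7  1
 8  6  0 14

After move 3 (R):
10 13 15 11
12  3  4  9
 2  5  7  1
 8  6 14  0

After move 4 (L):
10 13 15 11
12  3  4  9
 2  5  7  1
 8  6  0 14

After move 5 (L):
10 13 15 11
12  3  4  9
 2  5  7  1
 8  0  6 14

After move 6 (R):
10 13 15 11
12  3  4  9
 2  5  7  1
 8  6  0 14

After move 7 (L):
10 13 15 11
12  3  4  9
 2  5  7  1
 8  0  6 14

After move 8 (U):
10 13 15 11
12  3  4  9
 2  0  7  1
 8  5  6 14

Answer: 10 13 15 11
12  3  4  9
 2  0  7  1
 8  5  6 14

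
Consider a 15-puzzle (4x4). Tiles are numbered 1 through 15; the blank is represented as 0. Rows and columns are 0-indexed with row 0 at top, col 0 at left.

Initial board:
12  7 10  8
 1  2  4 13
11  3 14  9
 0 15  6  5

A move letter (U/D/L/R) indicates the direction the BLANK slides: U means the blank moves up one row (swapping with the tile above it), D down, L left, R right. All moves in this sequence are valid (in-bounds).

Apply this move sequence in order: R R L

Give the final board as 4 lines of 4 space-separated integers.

Answer: 12  7 10  8
 1  2  4 13
11  3 14  9
15  0  6  5

Derivation:
After move 1 (R):
12  7 10  8
 1  2  4 13
11  3 14  9
15  0  6  5

After move 2 (R):
12  7 10  8
 1  2  4 13
11  3 14  9
15  6  0  5

After move 3 (L):
12  7 10  8
 1  2  4 13
11  3 14  9
15  0  6  5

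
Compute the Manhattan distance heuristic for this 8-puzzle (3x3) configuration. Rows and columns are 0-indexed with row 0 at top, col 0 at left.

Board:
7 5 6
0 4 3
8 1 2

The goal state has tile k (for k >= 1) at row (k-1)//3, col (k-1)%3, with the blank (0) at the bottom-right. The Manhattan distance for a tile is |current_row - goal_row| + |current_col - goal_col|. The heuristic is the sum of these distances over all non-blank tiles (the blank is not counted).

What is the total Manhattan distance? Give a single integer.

Tile 7: at (0,0), goal (2,0), distance |0-2|+|0-0| = 2
Tile 5: at (0,1), goal (1,1), distance |0-1|+|1-1| = 1
Tile 6: at (0,2), goal (1,2), distance |0-1|+|2-2| = 1
Tile 4: at (1,1), goal (1,0), distance |1-1|+|1-0| = 1
Tile 3: at (1,2), goal (0,2), distance |1-0|+|2-2| = 1
Tile 8: at (2,0), goal (2,1), distance |2-2|+|0-1| = 1
Tile 1: at (2,1), goal (0,0), distance |2-0|+|1-0| = 3
Tile 2: at (2,2), goal (0,1), distance |2-0|+|2-1| = 3
Sum: 2 + 1 + 1 + 1 + 1 + 1 + 3 + 3 = 13

Answer: 13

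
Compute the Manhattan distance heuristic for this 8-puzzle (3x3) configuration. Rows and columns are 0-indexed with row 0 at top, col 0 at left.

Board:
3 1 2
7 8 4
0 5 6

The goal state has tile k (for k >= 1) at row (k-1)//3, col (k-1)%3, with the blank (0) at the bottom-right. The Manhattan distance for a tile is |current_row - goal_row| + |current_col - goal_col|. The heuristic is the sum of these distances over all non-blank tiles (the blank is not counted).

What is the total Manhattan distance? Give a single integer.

Tile 3: at (0,0), goal (0,2), distance |0-0|+|0-2| = 2
Tile 1: at (0,1), goal (0,0), distance |0-0|+|1-0| = 1
Tile 2: at (0,2), goal (0,1), distance |0-0|+|2-1| = 1
Tile 7: at (1,0), goal (2,0), distance |1-2|+|0-0| = 1
Tile 8: at (1,1), goal (2,1), distance |1-2|+|1-1| = 1
Tile 4: at (1,2), goal (1,0), distance |1-1|+|2-0| = 2
Tile 5: at (2,1), goal (1,1), distance |2-1|+|1-1| = 1
Tile 6: at (2,2), goal (1,2), distance |2-1|+|2-2| = 1
Sum: 2 + 1 + 1 + 1 + 1 + 2 + 1 + 1 = 10

Answer: 10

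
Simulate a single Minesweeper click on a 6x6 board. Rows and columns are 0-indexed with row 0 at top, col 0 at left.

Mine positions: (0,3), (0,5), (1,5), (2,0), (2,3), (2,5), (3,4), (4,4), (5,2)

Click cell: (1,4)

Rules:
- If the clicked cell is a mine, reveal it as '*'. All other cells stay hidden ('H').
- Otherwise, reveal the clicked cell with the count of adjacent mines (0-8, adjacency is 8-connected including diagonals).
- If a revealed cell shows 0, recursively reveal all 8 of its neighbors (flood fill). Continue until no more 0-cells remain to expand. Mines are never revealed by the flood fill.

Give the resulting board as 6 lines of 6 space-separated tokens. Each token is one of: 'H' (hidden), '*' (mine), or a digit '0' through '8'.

H H H H H H
H H H H 5 H
H H H H H H
H H H H H H
H H H H H H
H H H H H H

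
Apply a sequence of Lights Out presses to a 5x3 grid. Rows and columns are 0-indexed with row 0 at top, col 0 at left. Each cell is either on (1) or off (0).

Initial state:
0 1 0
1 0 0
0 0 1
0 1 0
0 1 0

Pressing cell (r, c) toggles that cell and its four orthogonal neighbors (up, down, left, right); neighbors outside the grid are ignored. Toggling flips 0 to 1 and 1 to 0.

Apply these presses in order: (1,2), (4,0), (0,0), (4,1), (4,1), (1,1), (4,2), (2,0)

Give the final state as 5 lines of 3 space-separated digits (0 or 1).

Answer: 1 1 1
0 0 0
1 0 0
0 1 1
1 1 1

Derivation:
After press 1 at (1,2):
0 1 1
1 1 1
0 0 0
0 1 0
0 1 0

After press 2 at (4,0):
0 1 1
1 1 1
0 0 0
1 1 0
1 0 0

After press 3 at (0,0):
1 0 1
0 1 1
0 0 0
1 1 0
1 0 0

After press 4 at (4,1):
1 0 1
0 1 1
0 0 0
1 0 0
0 1 1

After press 5 at (4,1):
1 0 1
0 1 1
0 0 0
1 1 0
1 0 0

After press 6 at (1,1):
1 1 1
1 0 0
0 1 0
1 1 0
1 0 0

After press 7 at (4,2):
1 1 1
1 0 0
0 1 0
1 1 1
1 1 1

After press 8 at (2,0):
1 1 1
0 0 0
1 0 0
0 1 1
1 1 1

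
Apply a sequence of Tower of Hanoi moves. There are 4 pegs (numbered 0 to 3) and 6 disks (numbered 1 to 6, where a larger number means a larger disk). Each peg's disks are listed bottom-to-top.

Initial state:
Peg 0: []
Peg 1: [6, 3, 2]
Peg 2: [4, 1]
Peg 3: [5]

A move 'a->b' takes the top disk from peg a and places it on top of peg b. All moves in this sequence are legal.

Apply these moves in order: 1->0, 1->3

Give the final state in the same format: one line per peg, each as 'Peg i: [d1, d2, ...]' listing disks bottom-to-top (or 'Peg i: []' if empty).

After move 1 (1->0):
Peg 0: [2]
Peg 1: [6, 3]
Peg 2: [4, 1]
Peg 3: [5]

After move 2 (1->3):
Peg 0: [2]
Peg 1: [6]
Peg 2: [4, 1]
Peg 3: [5, 3]

Answer: Peg 0: [2]
Peg 1: [6]
Peg 2: [4, 1]
Peg 3: [5, 3]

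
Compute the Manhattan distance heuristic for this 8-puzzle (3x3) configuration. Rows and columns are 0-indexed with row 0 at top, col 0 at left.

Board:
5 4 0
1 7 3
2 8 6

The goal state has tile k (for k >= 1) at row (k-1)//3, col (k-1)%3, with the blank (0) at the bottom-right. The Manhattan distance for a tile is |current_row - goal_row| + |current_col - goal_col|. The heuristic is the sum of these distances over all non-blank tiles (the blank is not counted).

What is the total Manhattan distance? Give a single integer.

Answer: 12

Derivation:
Tile 5: (0,0)->(1,1) = 2
Tile 4: (0,1)->(1,0) = 2
Tile 1: (1,0)->(0,0) = 1
Tile 7: (1,1)->(2,0) = 2
Tile 3: (1,2)->(0,2) = 1
Tile 2: (2,0)->(0,1) = 3
Tile 8: (2,1)->(2,1) = 0
Tile 6: (2,2)->(1,2) = 1
Sum: 2 + 2 + 1 + 2 + 1 + 3 + 0 + 1 = 12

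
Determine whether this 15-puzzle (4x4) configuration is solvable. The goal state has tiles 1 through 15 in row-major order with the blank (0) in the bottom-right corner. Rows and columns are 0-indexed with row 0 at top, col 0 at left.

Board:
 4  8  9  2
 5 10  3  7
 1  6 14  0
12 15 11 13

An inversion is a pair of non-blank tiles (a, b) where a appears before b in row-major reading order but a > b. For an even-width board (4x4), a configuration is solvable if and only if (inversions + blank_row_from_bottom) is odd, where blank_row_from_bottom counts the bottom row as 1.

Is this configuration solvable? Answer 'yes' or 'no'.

Answer: yes

Derivation:
Inversions: 31
Blank is in row 2 (0-indexed from top), which is row 2 counting from the bottom (bottom = 1).
31 + 2 = 33, which is odd, so the puzzle is solvable.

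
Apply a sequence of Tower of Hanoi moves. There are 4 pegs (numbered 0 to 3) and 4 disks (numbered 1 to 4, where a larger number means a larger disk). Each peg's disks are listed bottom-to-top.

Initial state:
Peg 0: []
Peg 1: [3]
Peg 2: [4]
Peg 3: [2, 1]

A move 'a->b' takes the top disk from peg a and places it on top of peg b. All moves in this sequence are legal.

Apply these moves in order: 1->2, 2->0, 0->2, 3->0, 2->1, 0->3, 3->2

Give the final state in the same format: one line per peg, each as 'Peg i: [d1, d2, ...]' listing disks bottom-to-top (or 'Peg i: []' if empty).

Answer: Peg 0: []
Peg 1: [3]
Peg 2: [4, 1]
Peg 3: [2]

Derivation:
After move 1 (1->2):
Peg 0: []
Peg 1: []
Peg 2: [4, 3]
Peg 3: [2, 1]

After move 2 (2->0):
Peg 0: [3]
Peg 1: []
Peg 2: [4]
Peg 3: [2, 1]

After move 3 (0->2):
Peg 0: []
Peg 1: []
Peg 2: [4, 3]
Peg 3: [2, 1]

After move 4 (3->0):
Peg 0: [1]
Peg 1: []
Peg 2: [4, 3]
Peg 3: [2]

After move 5 (2->1):
Peg 0: [1]
Peg 1: [3]
Peg 2: [4]
Peg 3: [2]

After move 6 (0->3):
Peg 0: []
Peg 1: [3]
Peg 2: [4]
Peg 3: [2, 1]

After move 7 (3->2):
Peg 0: []
Peg 1: [3]
Peg 2: [4, 1]
Peg 3: [2]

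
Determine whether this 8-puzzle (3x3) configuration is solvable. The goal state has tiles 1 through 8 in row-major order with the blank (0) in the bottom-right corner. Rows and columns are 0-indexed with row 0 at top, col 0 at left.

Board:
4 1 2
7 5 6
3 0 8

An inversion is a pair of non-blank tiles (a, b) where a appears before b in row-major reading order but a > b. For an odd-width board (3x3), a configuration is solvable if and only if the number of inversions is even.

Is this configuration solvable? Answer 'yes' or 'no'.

Inversions (pairs i<j in row-major order where tile[i] > tile[j] > 0): 8
8 is even, so the puzzle is solvable.

Answer: yes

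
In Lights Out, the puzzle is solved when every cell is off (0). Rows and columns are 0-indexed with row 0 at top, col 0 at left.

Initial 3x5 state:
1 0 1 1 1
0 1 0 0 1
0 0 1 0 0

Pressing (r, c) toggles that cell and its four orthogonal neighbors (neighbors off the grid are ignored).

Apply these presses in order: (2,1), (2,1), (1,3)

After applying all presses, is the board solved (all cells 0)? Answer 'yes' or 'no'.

Answer: no

Derivation:
After press 1 at (2,1):
1 0 1 1 1
0 0 0 0 1
1 1 0 0 0

After press 2 at (2,1):
1 0 1 1 1
0 1 0 0 1
0 0 1 0 0

After press 3 at (1,3):
1 0 1 0 1
0 1 1 1 0
0 0 1 1 0

Lights still on: 8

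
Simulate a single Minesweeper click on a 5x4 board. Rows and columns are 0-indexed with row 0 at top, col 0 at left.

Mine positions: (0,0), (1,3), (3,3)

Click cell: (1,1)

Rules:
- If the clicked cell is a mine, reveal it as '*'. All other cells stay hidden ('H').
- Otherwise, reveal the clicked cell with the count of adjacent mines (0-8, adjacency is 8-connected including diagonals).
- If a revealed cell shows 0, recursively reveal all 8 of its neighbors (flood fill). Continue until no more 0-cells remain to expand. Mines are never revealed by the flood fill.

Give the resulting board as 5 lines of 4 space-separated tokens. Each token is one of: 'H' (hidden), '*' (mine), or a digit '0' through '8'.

H H H H
H 1 H H
H H H H
H H H H
H H H H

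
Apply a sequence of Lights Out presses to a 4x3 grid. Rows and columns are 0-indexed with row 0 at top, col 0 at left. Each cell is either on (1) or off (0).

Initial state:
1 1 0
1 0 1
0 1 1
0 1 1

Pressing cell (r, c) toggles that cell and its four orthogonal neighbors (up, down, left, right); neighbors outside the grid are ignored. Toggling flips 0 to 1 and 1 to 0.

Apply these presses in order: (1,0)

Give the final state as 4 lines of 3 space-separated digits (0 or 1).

After press 1 at (1,0):
0 1 0
0 1 1
1 1 1
0 1 1

Answer: 0 1 0
0 1 1
1 1 1
0 1 1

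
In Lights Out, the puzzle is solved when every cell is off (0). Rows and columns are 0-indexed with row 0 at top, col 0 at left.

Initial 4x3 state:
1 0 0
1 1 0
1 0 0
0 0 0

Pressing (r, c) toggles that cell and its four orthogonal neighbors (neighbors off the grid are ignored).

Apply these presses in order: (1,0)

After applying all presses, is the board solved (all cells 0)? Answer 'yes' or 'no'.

Answer: yes

Derivation:
After press 1 at (1,0):
0 0 0
0 0 0
0 0 0
0 0 0

Lights still on: 0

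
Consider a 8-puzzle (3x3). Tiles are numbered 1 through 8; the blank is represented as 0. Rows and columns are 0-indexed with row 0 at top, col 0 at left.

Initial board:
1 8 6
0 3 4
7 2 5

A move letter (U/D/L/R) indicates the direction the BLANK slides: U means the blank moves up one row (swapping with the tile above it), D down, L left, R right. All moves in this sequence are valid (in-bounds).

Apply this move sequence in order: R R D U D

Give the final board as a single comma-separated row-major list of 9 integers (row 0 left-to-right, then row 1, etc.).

After move 1 (R):
1 8 6
3 0 4
7 2 5

After move 2 (R):
1 8 6
3 4 0
7 2 5

After move 3 (D):
1 8 6
3 4 5
7 2 0

After move 4 (U):
1 8 6
3 4 0
7 2 5

After move 5 (D):
1 8 6
3 4 5
7 2 0

Answer: 1, 8, 6, 3, 4, 5, 7, 2, 0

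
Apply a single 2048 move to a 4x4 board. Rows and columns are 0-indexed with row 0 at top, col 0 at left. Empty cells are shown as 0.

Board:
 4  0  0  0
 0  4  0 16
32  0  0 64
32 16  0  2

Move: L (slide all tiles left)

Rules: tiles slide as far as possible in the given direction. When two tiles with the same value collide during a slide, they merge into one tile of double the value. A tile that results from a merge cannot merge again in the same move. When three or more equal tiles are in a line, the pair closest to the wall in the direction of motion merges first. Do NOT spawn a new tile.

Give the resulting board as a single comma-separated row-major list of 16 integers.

Answer: 4, 0, 0, 0, 4, 16, 0, 0, 32, 64, 0, 0, 32, 16, 2, 0

Derivation:
Slide left:
row 0: [4, 0, 0, 0] -> [4, 0, 0, 0]
row 1: [0, 4, 0, 16] -> [4, 16, 0, 0]
row 2: [32, 0, 0, 64] -> [32, 64, 0, 0]
row 3: [32, 16, 0, 2] -> [32, 16, 2, 0]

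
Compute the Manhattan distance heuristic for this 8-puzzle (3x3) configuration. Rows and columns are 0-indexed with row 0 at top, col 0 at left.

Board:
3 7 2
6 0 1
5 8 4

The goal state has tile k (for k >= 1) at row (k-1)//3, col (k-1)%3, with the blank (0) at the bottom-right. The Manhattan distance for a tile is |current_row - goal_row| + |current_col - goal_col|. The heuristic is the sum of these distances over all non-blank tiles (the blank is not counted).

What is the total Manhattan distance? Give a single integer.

Answer: 16

Derivation:
Tile 3: (0,0)->(0,2) = 2
Tile 7: (0,1)->(2,0) = 3
Tile 2: (0,2)->(0,1) = 1
Tile 6: (1,0)->(1,2) = 2
Tile 1: (1,2)->(0,0) = 3
Tile 5: (2,0)->(1,1) = 2
Tile 8: (2,1)->(2,1) = 0
Tile 4: (2,2)->(1,0) = 3
Sum: 2 + 3 + 1 + 2 + 3 + 2 + 0 + 3 = 16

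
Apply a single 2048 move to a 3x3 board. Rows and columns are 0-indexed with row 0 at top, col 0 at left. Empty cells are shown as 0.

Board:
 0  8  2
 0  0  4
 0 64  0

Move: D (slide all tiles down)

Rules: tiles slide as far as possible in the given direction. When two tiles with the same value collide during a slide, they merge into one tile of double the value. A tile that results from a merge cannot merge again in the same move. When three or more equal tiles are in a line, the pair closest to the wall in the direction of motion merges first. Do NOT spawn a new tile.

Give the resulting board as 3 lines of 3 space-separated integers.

Slide down:
col 0: [0, 0, 0] -> [0, 0, 0]
col 1: [8, 0, 64] -> [0, 8, 64]
col 2: [2, 4, 0] -> [0, 2, 4]

Answer:  0  0  0
 0  8  2
 0 64  4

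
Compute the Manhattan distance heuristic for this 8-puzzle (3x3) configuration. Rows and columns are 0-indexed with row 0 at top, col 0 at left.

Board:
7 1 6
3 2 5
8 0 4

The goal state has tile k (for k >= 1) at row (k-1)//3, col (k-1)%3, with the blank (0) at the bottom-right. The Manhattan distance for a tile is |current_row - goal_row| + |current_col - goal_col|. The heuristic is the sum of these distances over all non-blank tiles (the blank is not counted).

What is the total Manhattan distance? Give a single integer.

Answer: 13

Derivation:
Tile 7: (0,0)->(2,0) = 2
Tile 1: (0,1)->(0,0) = 1
Tile 6: (0,2)->(1,2) = 1
Tile 3: (1,0)->(0,2) = 3
Tile 2: (1,1)->(0,1) = 1
Tile 5: (1,2)->(1,1) = 1
Tile 8: (2,0)->(2,1) = 1
Tile 4: (2,2)->(1,0) = 3
Sum: 2 + 1 + 1 + 3 + 1 + 1 + 1 + 3 = 13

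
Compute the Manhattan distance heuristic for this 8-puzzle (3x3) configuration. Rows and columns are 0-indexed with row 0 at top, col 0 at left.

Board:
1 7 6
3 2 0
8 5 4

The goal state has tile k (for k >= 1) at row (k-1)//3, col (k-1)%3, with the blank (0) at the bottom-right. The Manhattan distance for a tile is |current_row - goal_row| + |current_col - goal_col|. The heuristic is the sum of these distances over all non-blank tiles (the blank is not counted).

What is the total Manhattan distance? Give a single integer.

Tile 1: at (0,0), goal (0,0), distance |0-0|+|0-0| = 0
Tile 7: at (0,1), goal (2,0), distance |0-2|+|1-0| = 3
Tile 6: at (0,2), goal (1,2), distance |0-1|+|2-2| = 1
Tile 3: at (1,0), goal (0,2), distance |1-0|+|0-2| = 3
Tile 2: at (1,1), goal (0,1), distance |1-0|+|1-1| = 1
Tile 8: at (2,0), goal (2,1), distance |2-2|+|0-1| = 1
Tile 5: at (2,1), goal (1,1), distance |2-1|+|1-1| = 1
Tile 4: at (2,2), goal (1,0), distance |2-1|+|2-0| = 3
Sum: 0 + 3 + 1 + 3 + 1 + 1 + 1 + 3 = 13

Answer: 13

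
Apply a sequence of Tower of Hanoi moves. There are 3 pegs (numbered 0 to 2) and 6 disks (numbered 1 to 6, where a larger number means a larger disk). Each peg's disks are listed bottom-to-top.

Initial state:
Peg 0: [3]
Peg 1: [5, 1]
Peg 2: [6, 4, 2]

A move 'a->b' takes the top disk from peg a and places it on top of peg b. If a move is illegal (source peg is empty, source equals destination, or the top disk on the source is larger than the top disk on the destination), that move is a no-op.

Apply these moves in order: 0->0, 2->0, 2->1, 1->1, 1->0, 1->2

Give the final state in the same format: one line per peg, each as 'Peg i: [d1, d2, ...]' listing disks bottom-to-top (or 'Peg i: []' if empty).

Answer: Peg 0: [3, 2, 1]
Peg 1: [5]
Peg 2: [6, 4]

Derivation:
After move 1 (0->0):
Peg 0: [3]
Peg 1: [5, 1]
Peg 2: [6, 4, 2]

After move 2 (2->0):
Peg 0: [3, 2]
Peg 1: [5, 1]
Peg 2: [6, 4]

After move 3 (2->1):
Peg 0: [3, 2]
Peg 1: [5, 1]
Peg 2: [6, 4]

After move 4 (1->1):
Peg 0: [3, 2]
Peg 1: [5, 1]
Peg 2: [6, 4]

After move 5 (1->0):
Peg 0: [3, 2, 1]
Peg 1: [5]
Peg 2: [6, 4]

After move 6 (1->2):
Peg 0: [3, 2, 1]
Peg 1: [5]
Peg 2: [6, 4]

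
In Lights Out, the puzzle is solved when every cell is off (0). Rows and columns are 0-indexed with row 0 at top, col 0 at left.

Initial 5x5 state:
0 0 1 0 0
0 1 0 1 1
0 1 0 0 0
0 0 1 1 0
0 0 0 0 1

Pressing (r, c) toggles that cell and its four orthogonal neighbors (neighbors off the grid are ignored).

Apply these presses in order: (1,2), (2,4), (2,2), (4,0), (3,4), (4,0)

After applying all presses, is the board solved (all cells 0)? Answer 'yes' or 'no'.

After press 1 at (1,2):
0 0 0 0 0
0 0 1 0 1
0 1 1 0 0
0 0 1 1 0
0 0 0 0 1

After press 2 at (2,4):
0 0 0 0 0
0 0 1 0 0
0 1 1 1 1
0 0 1 1 1
0 0 0 0 1

After press 3 at (2,2):
0 0 0 0 0
0 0 0 0 0
0 0 0 0 1
0 0 0 1 1
0 0 0 0 1

After press 4 at (4,0):
0 0 0 0 0
0 0 0 0 0
0 0 0 0 1
1 0 0 1 1
1 1 0 0 1

After press 5 at (3,4):
0 0 0 0 0
0 0 0 0 0
0 0 0 0 0
1 0 0 0 0
1 1 0 0 0

After press 6 at (4,0):
0 0 0 0 0
0 0 0 0 0
0 0 0 0 0
0 0 0 0 0
0 0 0 0 0

Lights still on: 0

Answer: yes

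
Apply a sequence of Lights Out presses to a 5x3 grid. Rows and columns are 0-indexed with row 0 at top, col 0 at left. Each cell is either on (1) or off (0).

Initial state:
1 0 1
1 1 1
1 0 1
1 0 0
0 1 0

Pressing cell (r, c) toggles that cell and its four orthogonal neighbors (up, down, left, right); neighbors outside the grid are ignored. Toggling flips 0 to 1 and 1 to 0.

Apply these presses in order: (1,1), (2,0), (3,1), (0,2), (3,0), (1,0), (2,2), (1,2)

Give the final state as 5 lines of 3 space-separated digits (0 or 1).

Answer: 0 0 1
0 0 1
0 0 1
0 0 0
1 0 0

Derivation:
After press 1 at (1,1):
1 1 1
0 0 0
1 1 1
1 0 0
0 1 0

After press 2 at (2,0):
1 1 1
1 0 0
0 0 1
0 0 0
0 1 0

After press 3 at (3,1):
1 1 1
1 0 0
0 1 1
1 1 1
0 0 0

After press 4 at (0,2):
1 0 0
1 0 1
0 1 1
1 1 1
0 0 0

After press 5 at (3,0):
1 0 0
1 0 1
1 1 1
0 0 1
1 0 0

After press 6 at (1,0):
0 0 0
0 1 1
0 1 1
0 0 1
1 0 0

After press 7 at (2,2):
0 0 0
0 1 0
0 0 0
0 0 0
1 0 0

After press 8 at (1,2):
0 0 1
0 0 1
0 0 1
0 0 0
1 0 0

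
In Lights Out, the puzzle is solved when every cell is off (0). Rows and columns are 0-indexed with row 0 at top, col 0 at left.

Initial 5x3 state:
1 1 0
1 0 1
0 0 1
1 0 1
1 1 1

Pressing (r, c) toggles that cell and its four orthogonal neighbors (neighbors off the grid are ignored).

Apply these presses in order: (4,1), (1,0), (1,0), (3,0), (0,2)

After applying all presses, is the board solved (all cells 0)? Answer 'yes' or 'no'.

Answer: no

Derivation:
After press 1 at (4,1):
1 1 0
1 0 1
0 0 1
1 1 1
0 0 0

After press 2 at (1,0):
0 1 0
0 1 1
1 0 1
1 1 1
0 0 0

After press 3 at (1,0):
1 1 0
1 0 1
0 0 1
1 1 1
0 0 0

After press 4 at (3,0):
1 1 0
1 0 1
1 0 1
0 0 1
1 0 0

After press 5 at (0,2):
1 0 1
1 0 0
1 0 1
0 0 1
1 0 0

Lights still on: 7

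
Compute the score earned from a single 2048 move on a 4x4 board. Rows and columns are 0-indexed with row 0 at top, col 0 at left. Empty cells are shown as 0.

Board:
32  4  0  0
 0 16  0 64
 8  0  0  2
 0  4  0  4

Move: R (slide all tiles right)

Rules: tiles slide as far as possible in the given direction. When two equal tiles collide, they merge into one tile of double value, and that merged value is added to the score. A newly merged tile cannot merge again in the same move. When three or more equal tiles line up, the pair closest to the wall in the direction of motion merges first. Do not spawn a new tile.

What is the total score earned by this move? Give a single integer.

Slide right:
row 0: [32, 4, 0, 0] -> [0, 0, 32, 4]  score +0 (running 0)
row 1: [0, 16, 0, 64] -> [0, 0, 16, 64]  score +0 (running 0)
row 2: [8, 0, 0, 2] -> [0, 0, 8, 2]  score +0 (running 0)
row 3: [0, 4, 0, 4] -> [0, 0, 0, 8]  score +8 (running 8)
Board after move:
 0  0 32  4
 0  0 16 64
 0  0  8  2
 0  0  0  8

Answer: 8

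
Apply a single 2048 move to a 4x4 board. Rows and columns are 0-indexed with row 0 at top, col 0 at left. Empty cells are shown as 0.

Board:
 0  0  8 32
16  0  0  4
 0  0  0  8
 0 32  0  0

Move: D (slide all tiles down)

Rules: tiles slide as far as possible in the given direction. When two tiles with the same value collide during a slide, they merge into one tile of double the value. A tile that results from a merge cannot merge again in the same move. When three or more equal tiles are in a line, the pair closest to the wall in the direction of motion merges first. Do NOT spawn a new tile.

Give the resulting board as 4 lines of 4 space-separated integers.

Answer:  0  0  0  0
 0  0  0 32
 0  0  0  4
16 32  8  8

Derivation:
Slide down:
col 0: [0, 16, 0, 0] -> [0, 0, 0, 16]
col 1: [0, 0, 0, 32] -> [0, 0, 0, 32]
col 2: [8, 0, 0, 0] -> [0, 0, 0, 8]
col 3: [32, 4, 8, 0] -> [0, 32, 4, 8]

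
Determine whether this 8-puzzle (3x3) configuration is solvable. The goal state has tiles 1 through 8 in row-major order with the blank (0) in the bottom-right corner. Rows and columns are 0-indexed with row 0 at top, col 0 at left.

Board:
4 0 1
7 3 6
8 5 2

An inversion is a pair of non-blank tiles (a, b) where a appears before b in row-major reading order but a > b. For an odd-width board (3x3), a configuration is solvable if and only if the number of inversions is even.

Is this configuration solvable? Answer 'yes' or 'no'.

Inversions (pairs i<j in row-major order where tile[i] > tile[j] > 0): 13
13 is odd, so the puzzle is not solvable.

Answer: no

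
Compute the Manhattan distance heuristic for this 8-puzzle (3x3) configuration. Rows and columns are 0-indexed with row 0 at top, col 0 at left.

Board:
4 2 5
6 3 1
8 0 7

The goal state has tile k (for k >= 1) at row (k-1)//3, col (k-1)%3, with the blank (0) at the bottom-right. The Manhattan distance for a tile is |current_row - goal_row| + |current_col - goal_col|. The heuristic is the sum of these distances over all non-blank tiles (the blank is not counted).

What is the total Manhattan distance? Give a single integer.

Tile 4: at (0,0), goal (1,0), distance |0-1|+|0-0| = 1
Tile 2: at (0,1), goal (0,1), distance |0-0|+|1-1| = 0
Tile 5: at (0,2), goal (1,1), distance |0-1|+|2-1| = 2
Tile 6: at (1,0), goal (1,2), distance |1-1|+|0-2| = 2
Tile 3: at (1,1), goal (0,2), distance |1-0|+|1-2| = 2
Tile 1: at (1,2), goal (0,0), distance |1-0|+|2-0| = 3
Tile 8: at (2,0), goal (2,1), distance |2-2|+|0-1| = 1
Tile 7: at (2,2), goal (2,0), distance |2-2|+|2-0| = 2
Sum: 1 + 0 + 2 + 2 + 2 + 3 + 1 + 2 = 13

Answer: 13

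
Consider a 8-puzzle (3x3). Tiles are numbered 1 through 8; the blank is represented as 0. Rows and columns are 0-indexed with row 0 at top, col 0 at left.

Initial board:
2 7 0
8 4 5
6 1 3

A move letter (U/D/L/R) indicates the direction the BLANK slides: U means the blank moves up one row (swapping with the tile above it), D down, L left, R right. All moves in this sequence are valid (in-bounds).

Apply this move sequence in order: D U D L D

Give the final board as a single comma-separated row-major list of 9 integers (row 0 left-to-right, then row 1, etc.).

Answer: 2, 7, 5, 8, 1, 4, 6, 0, 3

Derivation:
After move 1 (D):
2 7 5
8 4 0
6 1 3

After move 2 (U):
2 7 0
8 4 5
6 1 3

After move 3 (D):
2 7 5
8 4 0
6 1 3

After move 4 (L):
2 7 5
8 0 4
6 1 3

After move 5 (D):
2 7 5
8 1 4
6 0 3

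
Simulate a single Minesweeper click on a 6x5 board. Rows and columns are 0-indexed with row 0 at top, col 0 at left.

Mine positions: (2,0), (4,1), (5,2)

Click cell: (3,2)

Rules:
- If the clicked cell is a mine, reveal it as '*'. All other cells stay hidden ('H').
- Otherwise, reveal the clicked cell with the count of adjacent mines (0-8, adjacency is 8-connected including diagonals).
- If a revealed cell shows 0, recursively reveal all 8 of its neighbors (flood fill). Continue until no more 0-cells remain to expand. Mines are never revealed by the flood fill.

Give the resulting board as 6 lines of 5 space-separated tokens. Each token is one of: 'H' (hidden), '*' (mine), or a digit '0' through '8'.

H H H H H
H H H H H
H H H H H
H H 1 H H
H H H H H
H H H H H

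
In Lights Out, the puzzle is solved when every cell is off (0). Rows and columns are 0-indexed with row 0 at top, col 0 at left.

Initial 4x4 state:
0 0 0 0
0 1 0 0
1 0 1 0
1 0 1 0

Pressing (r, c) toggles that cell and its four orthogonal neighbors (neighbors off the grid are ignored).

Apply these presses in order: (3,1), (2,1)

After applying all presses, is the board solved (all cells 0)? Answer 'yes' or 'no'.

Answer: yes

Derivation:
After press 1 at (3,1):
0 0 0 0
0 1 0 0
1 1 1 0
0 1 0 0

After press 2 at (2,1):
0 0 0 0
0 0 0 0
0 0 0 0
0 0 0 0

Lights still on: 0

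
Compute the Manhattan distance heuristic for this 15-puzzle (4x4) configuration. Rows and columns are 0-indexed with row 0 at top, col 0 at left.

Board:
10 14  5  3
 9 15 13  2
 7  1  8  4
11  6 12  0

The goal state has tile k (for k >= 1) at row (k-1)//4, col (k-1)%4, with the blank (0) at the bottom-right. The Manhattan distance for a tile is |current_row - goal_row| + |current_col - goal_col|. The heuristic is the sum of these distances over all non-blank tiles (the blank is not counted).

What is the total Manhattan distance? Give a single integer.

Answer: 38

Derivation:
Tile 10: at (0,0), goal (2,1), distance |0-2|+|0-1| = 3
Tile 14: at (0,1), goal (3,1), distance |0-3|+|1-1| = 3
Tile 5: at (0,2), goal (1,0), distance |0-1|+|2-0| = 3
Tile 3: at (0,3), goal (0,2), distance |0-0|+|3-2| = 1
Tile 9: at (1,0), goal (2,0), distance |1-2|+|0-0| = 1
Tile 15: at (1,1), goal (3,2), distance |1-3|+|1-2| = 3
Tile 13: at (1,2), goal (3,0), distance |1-3|+|2-0| = 4
Tile 2: at (1,3), goal (0,1), distance |1-0|+|3-1| = 3
Tile 7: at (2,0), goal (1,2), distance |2-1|+|0-2| = 3
Tile 1: at (2,1), goal (0,0), distance |2-0|+|1-0| = 3
Tile 8: at (2,2), goal (1,3), distance |2-1|+|2-3| = 2
Tile 4: at (2,3), goal (0,3), distance |2-0|+|3-3| = 2
Tile 11: at (3,0), goal (2,2), distance |3-2|+|0-2| = 3
Tile 6: at (3,1), goal (1,1), distance |3-1|+|1-1| = 2
Tile 12: at (3,2), goal (2,3), distance |3-2|+|2-3| = 2
Sum: 3 + 3 + 3 + 1 + 1 + 3 + 4 + 3 + 3 + 3 + 2 + 2 + 3 + 2 + 2 = 38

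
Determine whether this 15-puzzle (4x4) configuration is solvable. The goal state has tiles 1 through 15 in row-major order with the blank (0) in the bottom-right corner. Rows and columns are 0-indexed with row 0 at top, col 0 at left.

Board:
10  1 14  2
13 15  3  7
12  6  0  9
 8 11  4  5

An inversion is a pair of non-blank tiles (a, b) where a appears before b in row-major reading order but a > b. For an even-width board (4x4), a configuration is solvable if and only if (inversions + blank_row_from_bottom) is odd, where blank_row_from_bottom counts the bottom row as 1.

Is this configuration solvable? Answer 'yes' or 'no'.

Inversions: 56
Blank is in row 2 (0-indexed from top), which is row 2 counting from the bottom (bottom = 1).
56 + 2 = 58, which is even, so the puzzle is not solvable.

Answer: no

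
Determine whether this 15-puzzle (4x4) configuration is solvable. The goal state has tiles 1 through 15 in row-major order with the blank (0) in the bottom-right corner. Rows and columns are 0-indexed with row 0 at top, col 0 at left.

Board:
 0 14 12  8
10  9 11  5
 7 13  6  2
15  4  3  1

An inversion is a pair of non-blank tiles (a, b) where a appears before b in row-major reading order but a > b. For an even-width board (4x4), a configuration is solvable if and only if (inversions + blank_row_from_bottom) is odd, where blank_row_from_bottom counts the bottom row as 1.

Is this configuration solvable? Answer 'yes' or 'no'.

Inversions: 78
Blank is in row 0 (0-indexed from top), which is row 4 counting from the bottom (bottom = 1).
78 + 4 = 82, which is even, so the puzzle is not solvable.

Answer: no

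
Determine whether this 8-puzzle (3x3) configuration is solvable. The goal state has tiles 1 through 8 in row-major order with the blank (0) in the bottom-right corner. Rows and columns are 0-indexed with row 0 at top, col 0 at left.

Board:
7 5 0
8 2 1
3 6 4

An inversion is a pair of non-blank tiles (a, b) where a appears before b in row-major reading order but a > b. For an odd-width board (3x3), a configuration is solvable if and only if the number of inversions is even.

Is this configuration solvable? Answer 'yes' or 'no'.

Answer: no

Derivation:
Inversions (pairs i<j in row-major order where tile[i] > tile[j] > 0): 17
17 is odd, so the puzzle is not solvable.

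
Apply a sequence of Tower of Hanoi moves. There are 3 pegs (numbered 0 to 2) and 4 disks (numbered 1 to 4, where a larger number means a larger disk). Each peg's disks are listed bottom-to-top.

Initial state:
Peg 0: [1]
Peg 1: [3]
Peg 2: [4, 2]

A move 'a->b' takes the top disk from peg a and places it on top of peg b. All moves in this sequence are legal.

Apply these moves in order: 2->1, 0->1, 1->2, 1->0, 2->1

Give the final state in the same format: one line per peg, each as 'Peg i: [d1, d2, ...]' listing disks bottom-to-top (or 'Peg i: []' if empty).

Answer: Peg 0: [2]
Peg 1: [3, 1]
Peg 2: [4]

Derivation:
After move 1 (2->1):
Peg 0: [1]
Peg 1: [3, 2]
Peg 2: [4]

After move 2 (0->1):
Peg 0: []
Peg 1: [3, 2, 1]
Peg 2: [4]

After move 3 (1->2):
Peg 0: []
Peg 1: [3, 2]
Peg 2: [4, 1]

After move 4 (1->0):
Peg 0: [2]
Peg 1: [3]
Peg 2: [4, 1]

After move 5 (2->1):
Peg 0: [2]
Peg 1: [3, 1]
Peg 2: [4]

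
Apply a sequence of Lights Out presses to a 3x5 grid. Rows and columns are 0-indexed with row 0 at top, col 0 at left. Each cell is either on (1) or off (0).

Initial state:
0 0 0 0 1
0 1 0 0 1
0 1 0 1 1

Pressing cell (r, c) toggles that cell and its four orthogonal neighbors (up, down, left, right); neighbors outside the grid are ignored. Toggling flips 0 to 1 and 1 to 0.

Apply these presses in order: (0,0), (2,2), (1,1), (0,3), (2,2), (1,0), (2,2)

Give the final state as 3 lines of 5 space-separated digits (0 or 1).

Answer: 0 0 1 1 0
1 1 0 1 1
1 1 1 0 1

Derivation:
After press 1 at (0,0):
1 1 0 0 1
1 1 0 0 1
0 1 0 1 1

After press 2 at (2,2):
1 1 0 0 1
1 1 1 0 1
0 0 1 0 1

After press 3 at (1,1):
1 0 0 0 1
0 0 0 0 1
0 1 1 0 1

After press 4 at (0,3):
1 0 1 1 0
0 0 0 1 1
0 1 1 0 1

After press 5 at (2,2):
1 0 1 1 0
0 0 1 1 1
0 0 0 1 1

After press 6 at (1,0):
0 0 1 1 0
1 1 1 1 1
1 0 0 1 1

After press 7 at (2,2):
0 0 1 1 0
1 1 0 1 1
1 1 1 0 1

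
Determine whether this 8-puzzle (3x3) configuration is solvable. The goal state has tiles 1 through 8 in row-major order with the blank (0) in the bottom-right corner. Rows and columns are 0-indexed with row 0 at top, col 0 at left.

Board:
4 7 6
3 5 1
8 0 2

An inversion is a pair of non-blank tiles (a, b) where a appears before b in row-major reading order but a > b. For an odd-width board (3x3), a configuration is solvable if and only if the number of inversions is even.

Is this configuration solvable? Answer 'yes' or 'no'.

Answer: no

Derivation:
Inversions (pairs i<j in row-major order where tile[i] > tile[j] > 0): 17
17 is odd, so the puzzle is not solvable.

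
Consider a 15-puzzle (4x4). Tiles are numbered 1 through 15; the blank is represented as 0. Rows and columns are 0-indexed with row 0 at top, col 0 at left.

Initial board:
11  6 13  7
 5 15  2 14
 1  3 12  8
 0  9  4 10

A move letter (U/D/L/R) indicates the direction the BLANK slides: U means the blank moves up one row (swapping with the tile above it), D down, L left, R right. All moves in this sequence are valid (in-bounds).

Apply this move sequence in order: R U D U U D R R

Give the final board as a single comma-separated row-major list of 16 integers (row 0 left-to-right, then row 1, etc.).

Answer: 11, 6, 13, 7, 5, 15, 2, 14, 1, 12, 8, 0, 9, 3, 4, 10

Derivation:
After move 1 (R):
11  6 13  7
 5 15  2 14
 1  3 12  8
 9  0  4 10

After move 2 (U):
11  6 13  7
 5 15  2 14
 1  0 12  8
 9  3  4 10

After move 3 (D):
11  6 13  7
 5 15  2 14
 1  3 12  8
 9  0  4 10

After move 4 (U):
11  6 13  7
 5 15  2 14
 1  0 12  8
 9  3  4 10

After move 5 (U):
11  6 13  7
 5  0  2 14
 1 15 12  8
 9  3  4 10

After move 6 (D):
11  6 13  7
 5 15  2 14
 1  0 12  8
 9  3  4 10

After move 7 (R):
11  6 13  7
 5 15  2 14
 1 12  0  8
 9  3  4 10

After move 8 (R):
11  6 13  7
 5 15  2 14
 1 12  8  0
 9  3  4 10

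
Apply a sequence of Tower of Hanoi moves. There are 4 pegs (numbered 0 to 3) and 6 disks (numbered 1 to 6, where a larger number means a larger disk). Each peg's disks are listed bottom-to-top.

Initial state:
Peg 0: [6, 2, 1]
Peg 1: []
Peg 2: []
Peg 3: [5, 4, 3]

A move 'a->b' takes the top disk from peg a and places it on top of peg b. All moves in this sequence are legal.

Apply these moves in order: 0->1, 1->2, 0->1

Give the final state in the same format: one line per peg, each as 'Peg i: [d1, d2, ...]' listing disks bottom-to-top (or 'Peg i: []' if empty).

Answer: Peg 0: [6]
Peg 1: [2]
Peg 2: [1]
Peg 3: [5, 4, 3]

Derivation:
After move 1 (0->1):
Peg 0: [6, 2]
Peg 1: [1]
Peg 2: []
Peg 3: [5, 4, 3]

After move 2 (1->2):
Peg 0: [6, 2]
Peg 1: []
Peg 2: [1]
Peg 3: [5, 4, 3]

After move 3 (0->1):
Peg 0: [6]
Peg 1: [2]
Peg 2: [1]
Peg 3: [5, 4, 3]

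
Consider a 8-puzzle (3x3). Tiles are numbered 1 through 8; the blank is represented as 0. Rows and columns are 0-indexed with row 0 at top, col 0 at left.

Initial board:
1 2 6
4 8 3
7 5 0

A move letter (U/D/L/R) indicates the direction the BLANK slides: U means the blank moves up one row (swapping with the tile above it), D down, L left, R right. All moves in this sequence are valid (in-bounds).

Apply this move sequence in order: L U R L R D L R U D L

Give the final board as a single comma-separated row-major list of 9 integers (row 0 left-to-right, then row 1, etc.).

After move 1 (L):
1 2 6
4 8 3
7 0 5

After move 2 (U):
1 2 6
4 0 3
7 8 5

After move 3 (R):
1 2 6
4 3 0
7 8 5

After move 4 (L):
1 2 6
4 0 3
7 8 5

After move 5 (R):
1 2 6
4 3 0
7 8 5

After move 6 (D):
1 2 6
4 3 5
7 8 0

After move 7 (L):
1 2 6
4 3 5
7 0 8

After move 8 (R):
1 2 6
4 3 5
7 8 0

After move 9 (U):
1 2 6
4 3 0
7 8 5

After move 10 (D):
1 2 6
4 3 5
7 8 0

After move 11 (L):
1 2 6
4 3 5
7 0 8

Answer: 1, 2, 6, 4, 3, 5, 7, 0, 8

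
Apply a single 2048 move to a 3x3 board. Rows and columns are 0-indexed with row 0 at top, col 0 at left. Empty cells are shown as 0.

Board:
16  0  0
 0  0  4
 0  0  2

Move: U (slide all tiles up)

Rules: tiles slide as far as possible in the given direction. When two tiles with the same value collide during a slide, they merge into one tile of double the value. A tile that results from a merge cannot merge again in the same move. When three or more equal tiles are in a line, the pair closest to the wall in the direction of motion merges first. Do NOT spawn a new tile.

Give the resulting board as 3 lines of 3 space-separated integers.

Answer: 16  0  4
 0  0  2
 0  0  0

Derivation:
Slide up:
col 0: [16, 0, 0] -> [16, 0, 0]
col 1: [0, 0, 0] -> [0, 0, 0]
col 2: [0, 4, 2] -> [4, 2, 0]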